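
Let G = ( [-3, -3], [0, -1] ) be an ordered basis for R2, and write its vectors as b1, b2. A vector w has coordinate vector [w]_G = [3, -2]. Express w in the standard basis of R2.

w = M [w]_G, where M has columns b1, b2.
Carrying out the matrix-vector product, w = [-9, -7].

[-9, -7]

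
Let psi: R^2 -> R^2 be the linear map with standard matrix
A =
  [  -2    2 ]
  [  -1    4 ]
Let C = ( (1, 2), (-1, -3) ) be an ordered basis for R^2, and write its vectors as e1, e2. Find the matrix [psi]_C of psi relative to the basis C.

Let P have columns e1, e2. Then [psi]_C = P^(-1) A P.
Here det P = -1, so P^(-1) is integer; computing A P first and then P^(-1)(A P) gives [[-1, -1], [-3, 3]].

[[-1, -1], [-3, 3]]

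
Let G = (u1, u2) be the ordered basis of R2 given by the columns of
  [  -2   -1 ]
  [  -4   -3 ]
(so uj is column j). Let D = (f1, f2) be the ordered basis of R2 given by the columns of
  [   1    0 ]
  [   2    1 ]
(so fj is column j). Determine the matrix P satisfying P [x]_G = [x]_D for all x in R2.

Take x = uj: its G-coordinates are the j-th standard unit vector, so P e_j — column j of P — equals [uj]_D.
u1 = -2f1 + 0·f2, giving column 1 = (-2, 0); repeating for each j gives P = [[-2, -1], [0, -1]].

[[-2, -1], [0, -1]]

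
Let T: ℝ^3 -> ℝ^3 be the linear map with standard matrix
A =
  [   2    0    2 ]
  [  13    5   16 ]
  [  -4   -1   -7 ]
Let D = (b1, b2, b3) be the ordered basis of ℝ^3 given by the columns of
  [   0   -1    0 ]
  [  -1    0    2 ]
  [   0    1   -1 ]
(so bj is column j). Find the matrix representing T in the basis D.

With P the matrix whose columns are b1, ..., b3, [T]_D = P^(-1) A P.
Column by column: T(b1) = A b1 = <0, -5, 1>; its D-coordinates <3, 0, -1> give column 1.
Continuing for each basis vector yields [T]_D = [[3, 3, 0], [0, 0, 2], [-1, 3, -3]].

[[3, 3, 0], [0, 0, 2], [-1, 3, -3]]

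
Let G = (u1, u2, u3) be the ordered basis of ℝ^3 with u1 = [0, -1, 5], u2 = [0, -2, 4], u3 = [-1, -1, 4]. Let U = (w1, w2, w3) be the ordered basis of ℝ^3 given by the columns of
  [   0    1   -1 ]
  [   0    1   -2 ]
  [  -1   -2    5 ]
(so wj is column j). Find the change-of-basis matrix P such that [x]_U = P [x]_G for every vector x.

Column j of P is [uj]_U, since P maps G-coordinates to U-coordinates.
Expressing u1 in U: u1 = -2w1 + w2 + w3, so column 1 of P is [-2, 1, 1].
Doing the same for each uj gives P = [[-2, 2, -2], [1, 2, -1], [1, 2, 0]].

[[-2, 2, -2], [1, 2, -1], [1, 2, 0]]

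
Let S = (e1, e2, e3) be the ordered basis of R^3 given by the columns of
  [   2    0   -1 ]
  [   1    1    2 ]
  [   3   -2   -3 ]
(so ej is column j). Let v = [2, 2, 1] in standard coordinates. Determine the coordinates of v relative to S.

[1, 1, 0]

[v]_S is the unique c with M c = v, where M has columns e1, ..., e3.
Gaussian elimination on [M | v] yields c = (1, 1, 0).
Check: e1 + e2 + 0·e3 = [2, 2, 1].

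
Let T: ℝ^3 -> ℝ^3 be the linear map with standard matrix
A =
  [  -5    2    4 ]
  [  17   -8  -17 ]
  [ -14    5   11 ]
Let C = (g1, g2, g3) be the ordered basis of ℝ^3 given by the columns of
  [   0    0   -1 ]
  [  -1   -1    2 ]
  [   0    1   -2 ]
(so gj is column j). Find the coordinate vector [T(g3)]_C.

<-3, 0, -1>

Column 3 of [T]_C is the C-coordinate vector of T(g3).
In standard coordinates T(g3) = A g3 = <1, 1, 2>.
Converting to C: <1, 1, 2> = -3g1 + 0·g2 - g3, so the coordinate vector is <-3, 0, -1>.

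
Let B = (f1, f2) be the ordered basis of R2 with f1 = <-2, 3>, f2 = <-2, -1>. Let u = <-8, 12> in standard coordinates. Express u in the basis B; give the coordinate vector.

<4, 0>

Write u = c_1 f1 + c_2 f2 and solve for the c_i.
System: -2c_1 - 2c_2 = -8, 3c_1 - c_2 = 12; solving gives c_1 = 4, c_2 = 0.
Check: 4f1 + 0·f2 = <-8, 12>.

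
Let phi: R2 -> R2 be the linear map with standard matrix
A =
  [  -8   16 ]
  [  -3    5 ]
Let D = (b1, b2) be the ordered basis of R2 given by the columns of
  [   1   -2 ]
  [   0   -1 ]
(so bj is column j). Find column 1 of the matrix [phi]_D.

Compute phi(b1) = A b1 = [-8, -3] in standard coordinates.
Then write this in D-coordinates: solve for y in y_1 b1 + y_2 b2 = [-8, -3].
This gives y = [-2, 3], which is column 1 of [phi]_D.

[-2, 3]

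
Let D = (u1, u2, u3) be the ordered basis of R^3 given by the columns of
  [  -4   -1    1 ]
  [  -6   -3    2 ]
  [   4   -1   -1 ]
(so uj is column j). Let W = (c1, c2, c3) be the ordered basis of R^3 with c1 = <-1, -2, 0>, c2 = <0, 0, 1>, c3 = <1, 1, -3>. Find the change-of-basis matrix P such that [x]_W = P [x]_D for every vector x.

Take x = uj: its D-coordinates are the j-th standard unit vector, so P e_j — column j of P — equals [uj]_W.
u1 = 2c1 - 2c2 - 2c3, giving column 1 = <2, -2, -2>; repeating for each j gives P = [[2, 2, -1], [-2, 2, -1], [-2, 1, 0]].

[[2, 2, -1], [-2, 2, -1], [-2, 1, 0]]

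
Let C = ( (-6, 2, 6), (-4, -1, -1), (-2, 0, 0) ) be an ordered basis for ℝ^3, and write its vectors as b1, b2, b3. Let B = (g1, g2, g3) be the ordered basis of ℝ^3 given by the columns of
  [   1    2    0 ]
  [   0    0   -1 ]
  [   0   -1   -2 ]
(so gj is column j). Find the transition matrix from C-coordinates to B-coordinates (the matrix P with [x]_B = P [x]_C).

Let M have columns bj and N have columns gj. Then for every x, N [x]_B = x = M [x]_C, so P = N^(-1) M.
Since det N = -1, N^(-1) has integer entries; multiplying gives P = [[-2, -2, -2], [-2, -1, 0], [-2, 1, 0]].

[[-2, -2, -2], [-2, -1, 0], [-2, 1, 0]]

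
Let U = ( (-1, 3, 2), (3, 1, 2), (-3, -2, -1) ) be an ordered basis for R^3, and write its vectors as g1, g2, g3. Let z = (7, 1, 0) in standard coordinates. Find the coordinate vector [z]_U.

(-1, 0, -2)

[z]_U is the unique c with M c = z, where M has columns g1, ..., g3.
Gaussian elimination on [M | z] yields c = (-1, 0, -2).
Check: -g1 + 0·g2 - 2g3 = (7, 1, 0).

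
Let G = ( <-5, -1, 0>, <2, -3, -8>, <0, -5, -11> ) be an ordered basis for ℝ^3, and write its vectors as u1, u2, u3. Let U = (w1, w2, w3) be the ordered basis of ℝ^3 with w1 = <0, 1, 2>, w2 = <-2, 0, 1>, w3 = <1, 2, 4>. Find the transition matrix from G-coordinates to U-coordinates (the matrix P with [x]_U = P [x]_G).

Let M have columns uj and N have columns wj. Then for every x, N [x]_U = x = M [x]_G, so P = N^(-1) M.
Since det N = 1, N^(-1) has integer entries; multiplying gives P = [[1, 1, -1], [2, -2, -1], [-1, -2, -2]].

[[1, 1, -1], [2, -2, -1], [-1, -2, -2]]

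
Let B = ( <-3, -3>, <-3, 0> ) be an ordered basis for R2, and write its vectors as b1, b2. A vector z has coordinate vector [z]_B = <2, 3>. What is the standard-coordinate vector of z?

The coordinates say z = 2b1 + 3b2; adding the scaled basis vectors gives <-15, -6>.

<-15, -6>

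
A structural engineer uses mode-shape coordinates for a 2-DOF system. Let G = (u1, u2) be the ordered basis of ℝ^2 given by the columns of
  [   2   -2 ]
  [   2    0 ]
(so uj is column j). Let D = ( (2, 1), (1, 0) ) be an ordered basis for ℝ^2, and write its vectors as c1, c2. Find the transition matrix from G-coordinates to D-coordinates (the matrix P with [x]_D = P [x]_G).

Take x = uj: its G-coordinates are the j-th standard unit vector, so P e_j — column j of P — equals [uj]_D.
u1 = 2c1 - 2c2, giving column 1 = (2, -2); repeating for each j gives P = [[2, 0], [-2, -2]].

[[2, 0], [-2, -2]]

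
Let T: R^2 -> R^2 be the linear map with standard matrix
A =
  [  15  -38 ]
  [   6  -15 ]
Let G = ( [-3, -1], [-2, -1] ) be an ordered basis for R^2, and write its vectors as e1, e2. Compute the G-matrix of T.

[[1, -2], [2, -1]]

With P the matrix whose columns are e1, e2, [T]_G = P^(-1) A P.
Column by column: T(e1) = A e1 = [-7, -3]; its G-coordinates [1, 2] give column 1.
Continuing for each basis vector yields [T]_G = [[1, -2], [2, -1]].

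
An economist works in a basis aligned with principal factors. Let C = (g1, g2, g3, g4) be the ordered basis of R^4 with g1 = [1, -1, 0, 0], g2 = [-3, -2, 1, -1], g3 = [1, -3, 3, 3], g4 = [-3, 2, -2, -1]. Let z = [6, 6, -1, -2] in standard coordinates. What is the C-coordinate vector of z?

We seek scalars with c_1 g1 + ... + c_4 g4 = z; equivalently solve M c = z where the columns of M are g1, ..., g4.
Gaussian elimination on [M | z] yields c = (-4, -1, -2, -3).
Check: -4g1 - g2 - 2g3 - 3g4 = [6, 6, -1, -2].

[-4, -1, -2, -3]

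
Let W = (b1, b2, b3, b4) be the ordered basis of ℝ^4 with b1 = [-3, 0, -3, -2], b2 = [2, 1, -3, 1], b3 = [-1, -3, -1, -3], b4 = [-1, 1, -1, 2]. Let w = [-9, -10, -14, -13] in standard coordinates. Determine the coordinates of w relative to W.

[2, 1, 4, 1]

Write w = c_1 b1 + ... + c_4 b4 and solve for the c_i.
Gaussian elimination on [M | w] yields c = (2, 1, 4, 1).
Check: 2b1 + b2 + 4b3 + b4 = [-9, -10, -14, -13].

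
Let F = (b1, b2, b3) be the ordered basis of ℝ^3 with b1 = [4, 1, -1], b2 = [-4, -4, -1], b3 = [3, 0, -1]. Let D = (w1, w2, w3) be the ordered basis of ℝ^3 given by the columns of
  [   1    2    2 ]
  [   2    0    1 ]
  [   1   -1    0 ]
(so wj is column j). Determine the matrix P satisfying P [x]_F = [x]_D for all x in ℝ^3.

[[0, -2, -1], [1, -1, 0], [1, 0, 2]]

Let M have columns bj and N have columns wj. Then for every x, N [x]_D = x = M [x]_F, so P = N^(-1) M.
Since det N = -1, N^(-1) has integer entries; multiplying gives P = [[0, -2, -1], [1, -1, 0], [1, 0, 2]].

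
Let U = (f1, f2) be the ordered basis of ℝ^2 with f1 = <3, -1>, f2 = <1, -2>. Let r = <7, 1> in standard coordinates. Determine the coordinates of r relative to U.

We seek scalars with c_1 f1 + c_2 f2 = r; equivalently solve M c = r where the columns of M are f1, f2.
System: 3c_1 + c_2 = 7, -c_1 - 2c_2 = 1; solving gives c_1 = 3, c_2 = -2.
Check: 3f1 - 2f2 = <7, 1>.

<3, -2>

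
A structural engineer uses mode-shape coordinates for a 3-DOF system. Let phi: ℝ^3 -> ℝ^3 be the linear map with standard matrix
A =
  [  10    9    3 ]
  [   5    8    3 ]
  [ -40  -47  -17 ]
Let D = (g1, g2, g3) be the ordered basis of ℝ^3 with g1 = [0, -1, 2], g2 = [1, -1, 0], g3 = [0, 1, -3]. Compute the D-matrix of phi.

Let P have columns g1, ..., g3. Then [phi]_D = P^(-1) A P.
Here det P = -1, so P^(-1) is integer; computing A P first and then P^(-1)(A P) gives [[2, -1, -1], [-3, 1, 0], [-3, -3, -2]].

[[2, -1, -1], [-3, 1, 0], [-3, -3, -2]]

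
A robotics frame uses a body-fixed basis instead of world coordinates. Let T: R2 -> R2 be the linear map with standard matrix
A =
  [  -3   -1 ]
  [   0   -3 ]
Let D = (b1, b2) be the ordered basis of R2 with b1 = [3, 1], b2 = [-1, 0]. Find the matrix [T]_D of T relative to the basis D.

The j-th column of [T]_D is [T(bj)]_D.
T(b1) = A b1 = [-10, -3] = -3b1 + b2, so column 1 is [-3, 1].
Repeating for b2 and assembling the columns gives [[-3, 0], [1, -3]].

[[-3, 0], [1, -3]]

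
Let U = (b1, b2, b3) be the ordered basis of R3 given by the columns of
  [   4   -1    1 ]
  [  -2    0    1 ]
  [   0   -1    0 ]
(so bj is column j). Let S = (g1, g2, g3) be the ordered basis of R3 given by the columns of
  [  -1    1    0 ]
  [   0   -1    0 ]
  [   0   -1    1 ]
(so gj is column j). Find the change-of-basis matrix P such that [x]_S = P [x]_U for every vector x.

Let M have columns bj and N have columns gj. Then for every x, N [x]_S = x = M [x]_U, so P = N^(-1) M.
Since det N = 1, N^(-1) has integer entries; multiplying gives P = [[-2, 1, -2], [2, 0, -1], [2, -1, -1]].

[[-2, 1, -2], [2, 0, -1], [2, -1, -1]]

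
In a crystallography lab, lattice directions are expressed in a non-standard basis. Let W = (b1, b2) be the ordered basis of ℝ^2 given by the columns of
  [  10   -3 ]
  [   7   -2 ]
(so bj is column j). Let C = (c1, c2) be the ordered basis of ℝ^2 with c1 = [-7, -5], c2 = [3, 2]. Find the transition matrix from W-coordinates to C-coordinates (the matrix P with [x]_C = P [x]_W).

Let M have columns bj and N have columns cj. Then for every x, N [x]_C = x = M [x]_W, so P = N^(-1) M.
Since det N = 1, N^(-1) has integer entries; multiplying gives P = [[-1, 0], [1, -1]].

[[-1, 0], [1, -1]]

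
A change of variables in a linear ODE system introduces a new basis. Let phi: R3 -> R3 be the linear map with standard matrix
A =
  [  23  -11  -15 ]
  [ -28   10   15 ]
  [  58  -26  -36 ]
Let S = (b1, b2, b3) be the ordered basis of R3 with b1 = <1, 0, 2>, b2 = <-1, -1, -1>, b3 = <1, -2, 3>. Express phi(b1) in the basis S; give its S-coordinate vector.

Column 1 of [phi]_S is the S-coordinate vector of phi(b1).
In standard coordinates phi(b1) = A b1 = <-7, 2, -14>.
Converting to S: <-7, 2, -14> = -3b1 + 2b2 - 2b3, so the coordinate vector is <-3, 2, -2>.

<-3, 2, -2>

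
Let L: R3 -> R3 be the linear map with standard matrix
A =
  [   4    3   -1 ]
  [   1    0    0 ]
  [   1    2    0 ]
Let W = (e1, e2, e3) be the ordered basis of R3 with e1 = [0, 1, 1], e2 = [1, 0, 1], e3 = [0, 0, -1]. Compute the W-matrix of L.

[[0, 1, 0], [2, 3, 1], [0, 3, 1]]

With P the matrix whose columns are e1, ..., e3, [L]_W = P^(-1) A P.
Column by column: L(e1) = A e1 = [2, 0, 2]; its W-coordinates [0, 2, 0] give column 1.
Continuing for each basis vector yields [L]_W = [[0, 1, 0], [2, 3, 1], [0, 3, 1]].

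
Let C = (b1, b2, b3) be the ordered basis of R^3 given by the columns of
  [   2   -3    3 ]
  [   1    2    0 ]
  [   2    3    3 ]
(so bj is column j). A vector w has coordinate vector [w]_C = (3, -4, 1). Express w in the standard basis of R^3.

By definition w = 3b1 - 4b2 + b3.
Summing componentwise gives (21, -5, -3).

(21, -5, -3)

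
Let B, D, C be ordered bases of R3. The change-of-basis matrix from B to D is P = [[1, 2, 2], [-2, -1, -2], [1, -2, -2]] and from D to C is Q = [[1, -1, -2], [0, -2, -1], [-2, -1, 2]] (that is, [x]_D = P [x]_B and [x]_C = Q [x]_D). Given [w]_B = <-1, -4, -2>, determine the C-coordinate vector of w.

<-45, -31, 38>

First [w]_D = P [w]_B = <-13, 10, 11>.
Then [w]_C = Q [w]_D = <-45, -31, 38>.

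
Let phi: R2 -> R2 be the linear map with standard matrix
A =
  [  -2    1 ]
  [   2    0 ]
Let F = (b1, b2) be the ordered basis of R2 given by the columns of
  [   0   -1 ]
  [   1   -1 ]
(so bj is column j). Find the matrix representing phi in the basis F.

[[-1, -3], [-1, -1]]

With P the matrix whose columns are b1, b2, [phi]_F = P^(-1) A P.
Column by column: phi(b1) = A b1 = (1, 0); its F-coordinates (-1, -1) give column 1.
Continuing for each basis vector yields [phi]_F = [[-1, -3], [-1, -1]].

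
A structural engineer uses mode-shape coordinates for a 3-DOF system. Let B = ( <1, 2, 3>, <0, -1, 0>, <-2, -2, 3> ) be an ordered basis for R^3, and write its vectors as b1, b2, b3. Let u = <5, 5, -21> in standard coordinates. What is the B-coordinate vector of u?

<-3, -3, -4>

We seek scalars with c_1 b1 + ... + c_3 b3 = u; equivalently solve M c = u where the columns of M are b1, ..., b3.
Gaussian elimination on [M | u] yields c = (-3, -3, -4).
Check: -3b1 - 3b2 - 4b3 = <5, 5, -21>.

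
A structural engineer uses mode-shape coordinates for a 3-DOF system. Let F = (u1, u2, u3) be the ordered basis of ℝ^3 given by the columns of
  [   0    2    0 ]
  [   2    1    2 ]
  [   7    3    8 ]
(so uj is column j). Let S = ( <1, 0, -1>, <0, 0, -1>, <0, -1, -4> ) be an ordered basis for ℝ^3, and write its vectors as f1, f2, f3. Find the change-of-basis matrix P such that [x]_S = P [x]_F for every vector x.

[[0, 2, 0], [1, -1, 0], [-2, -1, -2]]

Let M have columns uj and N have columns fj. Then for every x, N [x]_S = x = M [x]_F, so P = N^(-1) M.
Since det N = -1, N^(-1) has integer entries; multiplying gives P = [[0, 2, 0], [1, -1, 0], [-2, -1, -2]].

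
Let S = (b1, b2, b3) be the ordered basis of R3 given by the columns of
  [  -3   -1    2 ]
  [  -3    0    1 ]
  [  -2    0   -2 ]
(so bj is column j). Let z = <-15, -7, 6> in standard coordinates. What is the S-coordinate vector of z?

<1, 4, -4>

[z]_S is the unique c with M c = z, where M has columns b1, ..., b3.
Row-reducing the augmented matrix [M | z] gives c = (1, 4, -4).
Check: b1 + 4b2 - 4b3 = <-15, -7, 6>.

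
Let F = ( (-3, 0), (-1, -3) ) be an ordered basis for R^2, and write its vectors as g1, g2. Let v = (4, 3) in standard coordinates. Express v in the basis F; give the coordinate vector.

We seek scalars with c_1 g1 + c_2 g2 = v; equivalently solve M c = v where the columns of M are g1, g2.
System: -3c_1 - c_2 = 4, 0c_1 - 3c_2 = 3; solving gives c_1 = -1, c_2 = -1.
Check: -g1 - g2 = (4, 3).

(-1, -1)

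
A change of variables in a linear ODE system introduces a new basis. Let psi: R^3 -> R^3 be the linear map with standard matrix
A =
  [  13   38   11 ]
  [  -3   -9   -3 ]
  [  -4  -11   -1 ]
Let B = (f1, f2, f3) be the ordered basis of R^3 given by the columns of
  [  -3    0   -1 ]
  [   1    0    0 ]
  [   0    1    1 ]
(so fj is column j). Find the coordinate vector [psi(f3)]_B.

[0, 1, 2]

Column 3 of [psi]_B is the B-coordinate vector of psi(f3).
In standard coordinates psi(f3) = A f3 = [-2, 0, 3].
Converting to B: [-2, 0, 3] = 0·f1 + f2 + 2f3, so the coordinate vector is [0, 1, 2].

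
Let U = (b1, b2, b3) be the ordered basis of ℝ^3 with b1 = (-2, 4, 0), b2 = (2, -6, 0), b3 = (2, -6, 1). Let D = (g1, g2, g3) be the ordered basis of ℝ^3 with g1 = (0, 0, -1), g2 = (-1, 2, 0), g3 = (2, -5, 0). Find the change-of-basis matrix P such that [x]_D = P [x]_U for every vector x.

Let M have columns bj and N have columns gj. Then for every x, N [x]_D = x = M [x]_U, so P = N^(-1) M.
Since det N = -1, N^(-1) has integer entries; multiplying gives P = [[0, 0, -1], [2, 2, 2], [0, 2, 2]].

[[0, 0, -1], [2, 2, 2], [0, 2, 2]]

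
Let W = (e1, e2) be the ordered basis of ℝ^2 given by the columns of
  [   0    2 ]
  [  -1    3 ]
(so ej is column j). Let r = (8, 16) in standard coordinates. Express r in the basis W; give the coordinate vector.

Write r = c_1 e1 + c_2 e2 and solve for the c_i.
System: 0c_1 + 2c_2 = 8, -c_1 + 3c_2 = 16; solving gives c_1 = -4, c_2 = 4.
Check: -4e1 + 4e2 = (8, 16).

(-4, 4)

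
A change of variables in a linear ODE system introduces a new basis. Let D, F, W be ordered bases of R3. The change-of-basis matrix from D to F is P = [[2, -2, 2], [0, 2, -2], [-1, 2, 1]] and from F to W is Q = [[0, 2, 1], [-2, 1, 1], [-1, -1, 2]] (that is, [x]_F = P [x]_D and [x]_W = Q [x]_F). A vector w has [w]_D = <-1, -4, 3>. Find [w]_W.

First [w]_F = P [w]_D = <12, -14, -4>.
Then [w]_W = Q [w]_F = <-32, -42, -6>.

<-32, -42, -6>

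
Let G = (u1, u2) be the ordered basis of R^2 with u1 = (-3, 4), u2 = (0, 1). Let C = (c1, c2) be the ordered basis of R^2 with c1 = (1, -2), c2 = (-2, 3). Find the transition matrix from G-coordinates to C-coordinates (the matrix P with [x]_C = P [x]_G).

[[1, -2], [2, -1]]

Let M have columns uj and N have columns cj. Then for every x, N [x]_C = x = M [x]_G, so P = N^(-1) M.
Since det N = -1, N^(-1) has integer entries; multiplying gives P = [[1, -2], [2, -1]].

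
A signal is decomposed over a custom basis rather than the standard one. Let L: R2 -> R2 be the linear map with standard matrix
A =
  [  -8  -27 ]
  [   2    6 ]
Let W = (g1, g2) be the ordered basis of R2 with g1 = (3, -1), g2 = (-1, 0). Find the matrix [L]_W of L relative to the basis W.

[[0, 2], [-3, -2]]

The j-th column of [L]_W is [L(gj)]_W.
L(g1) = A g1 = (3, 0) = 0·g1 - 3g2, so column 1 is (0, -3).
Repeating for g2 and assembling the columns gives [[0, 2], [-3, -2]].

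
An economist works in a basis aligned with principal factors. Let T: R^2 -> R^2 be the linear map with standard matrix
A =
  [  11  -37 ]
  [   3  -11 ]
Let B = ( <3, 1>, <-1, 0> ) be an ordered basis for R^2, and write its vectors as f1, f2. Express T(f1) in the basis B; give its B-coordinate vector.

<-2, -2>

Column 1 of [T]_B is the B-coordinate vector of T(f1).
In standard coordinates T(f1) = A f1 = <-4, -2>.
Converting to B: <-4, -2> = -2f1 - 2f2, so the coordinate vector is <-2, -2>.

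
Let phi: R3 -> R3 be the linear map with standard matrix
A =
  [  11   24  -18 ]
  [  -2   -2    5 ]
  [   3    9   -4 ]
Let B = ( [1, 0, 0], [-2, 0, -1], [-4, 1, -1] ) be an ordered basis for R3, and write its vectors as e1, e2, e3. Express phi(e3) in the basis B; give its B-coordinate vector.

[-2, -2, 1]

Compute phi(e3) = A e3 = [-2, 1, 1] in standard coordinates.
Then write this in B-coordinates: solve for y in y_1 e1 + ... + y_3 e3 = [-2, 1, 1].
This gives y = [-2, -2, 1], which is column 3 of [phi]_B.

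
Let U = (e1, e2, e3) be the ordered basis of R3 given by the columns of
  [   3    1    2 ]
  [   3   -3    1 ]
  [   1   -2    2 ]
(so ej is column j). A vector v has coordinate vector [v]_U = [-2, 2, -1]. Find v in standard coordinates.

The coordinates say v = -2e1 + 2e2 - e3; adding the scaled basis vectors gives [-6, -13, -8].

[-6, -13, -8]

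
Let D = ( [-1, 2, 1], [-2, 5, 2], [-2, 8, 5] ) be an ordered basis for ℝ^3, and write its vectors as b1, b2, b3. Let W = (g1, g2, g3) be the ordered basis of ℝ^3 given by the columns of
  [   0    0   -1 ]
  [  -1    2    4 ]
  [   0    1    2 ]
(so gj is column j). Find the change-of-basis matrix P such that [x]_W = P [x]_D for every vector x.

[[0, -1, 2], [-1, -2, 1], [1, 2, 2]]

Let M have columns bj and N have columns gj. Then for every x, N [x]_W = x = M [x]_D, so P = N^(-1) M.
Since det N = 1, N^(-1) has integer entries; multiplying gives P = [[0, -1, 2], [-1, -2, 1], [1, 2, 2]].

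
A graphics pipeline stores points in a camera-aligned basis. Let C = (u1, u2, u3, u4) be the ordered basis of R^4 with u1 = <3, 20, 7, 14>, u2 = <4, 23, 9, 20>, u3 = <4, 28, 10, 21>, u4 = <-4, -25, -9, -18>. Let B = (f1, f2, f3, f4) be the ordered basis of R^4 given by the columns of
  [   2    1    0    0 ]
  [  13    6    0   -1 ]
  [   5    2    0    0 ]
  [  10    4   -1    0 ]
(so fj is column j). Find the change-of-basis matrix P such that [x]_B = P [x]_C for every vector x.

[[1, 1, 2, -1], [1, 2, 0, -2], [0, -2, -1, 0], [-1, 2, -2, 0]]

Take x = uj: its C-coordinates are the j-th standard unit vector, so P e_j — column j of P — equals [uj]_B.
u1 = f1 + f2 + 0·f3 - f4, giving column 1 = <1, 1, 0, -1>; repeating for each j gives P = [[1, 1, 2, -1], [1, 2, 0, -2], [0, -2, -1, 0], [-1, 2, -2, 0]].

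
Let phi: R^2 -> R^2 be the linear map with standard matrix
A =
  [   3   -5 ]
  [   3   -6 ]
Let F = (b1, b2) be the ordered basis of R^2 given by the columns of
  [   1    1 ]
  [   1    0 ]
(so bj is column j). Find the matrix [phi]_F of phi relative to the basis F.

The j-th column of [phi]_F is [phi(bj)]_F.
phi(b1) = A b1 = [-2, -3] = -3b1 + b2, so column 1 is [-3, 1].
Repeating for b2 and assembling the columns gives [[-3, 3], [1, 0]].

[[-3, 3], [1, 0]]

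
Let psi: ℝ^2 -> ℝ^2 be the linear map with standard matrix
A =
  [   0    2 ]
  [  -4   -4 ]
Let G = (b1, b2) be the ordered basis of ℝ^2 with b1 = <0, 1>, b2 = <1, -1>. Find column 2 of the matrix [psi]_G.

Column 2 of [psi]_G is the G-coordinate vector of psi(b2).
In standard coordinates psi(b2) = A b2 = <-2, 0>.
Converting to G: <-2, 0> = -2b1 - 2b2, so the coordinate vector is <-2, -2>.

<-2, -2>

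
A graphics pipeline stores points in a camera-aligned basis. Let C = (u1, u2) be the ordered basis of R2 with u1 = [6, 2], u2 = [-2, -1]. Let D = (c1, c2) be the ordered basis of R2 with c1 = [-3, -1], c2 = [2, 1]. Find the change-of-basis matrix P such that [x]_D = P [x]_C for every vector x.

[[-2, 0], [0, -1]]

Column j of P is [uj]_D, since P maps C-coordinates to D-coordinates.
Expressing u1 in D: u1 = -2c1 + 0·c2, so column 1 of P is [-2, 0].
Doing the same for each uj gives P = [[-2, 0], [0, -1]].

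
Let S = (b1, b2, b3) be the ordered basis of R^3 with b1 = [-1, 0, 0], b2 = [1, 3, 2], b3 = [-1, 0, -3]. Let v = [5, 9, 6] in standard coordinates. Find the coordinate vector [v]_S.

We seek scalars with c_1 b1 + ... + c_3 b3 = v; equivalently solve M c = v where the columns of M are b1, ..., b3.
Gaussian elimination on [M | v] yields c = (-2, 3, 0).
Check: -2b1 + 3b2 + 0·b3 = [5, 9, 6].

[-2, 3, 0]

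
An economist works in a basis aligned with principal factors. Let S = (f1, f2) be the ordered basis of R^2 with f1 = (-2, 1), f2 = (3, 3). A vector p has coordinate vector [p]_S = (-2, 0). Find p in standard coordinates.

(4, -2)

p = M [p]_S, where M has columns f1, f2.
Carrying out the matrix-vector product, p = (4, -2).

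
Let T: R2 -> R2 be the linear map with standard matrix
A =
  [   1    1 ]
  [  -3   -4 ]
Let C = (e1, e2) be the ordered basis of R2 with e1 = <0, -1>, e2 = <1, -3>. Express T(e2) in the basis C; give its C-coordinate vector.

<-3, -2>

Column 2 of [T]_C is the C-coordinate vector of T(e2).
In standard coordinates T(e2) = A e2 = <-2, 9>.
Converting to C: <-2, 9> = -3e1 - 2e2, so the coordinate vector is <-3, -2>.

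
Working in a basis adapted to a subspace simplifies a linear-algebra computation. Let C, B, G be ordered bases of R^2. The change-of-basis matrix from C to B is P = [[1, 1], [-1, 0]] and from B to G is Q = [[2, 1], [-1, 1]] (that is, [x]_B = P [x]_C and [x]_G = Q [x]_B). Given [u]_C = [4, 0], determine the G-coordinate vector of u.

[4, -8]

Composing the changes, [u]_G = Q P [u]_C.
Q P = [[1, 2], [-2, -1]]; applying this to [4, 0] gives [4, -8].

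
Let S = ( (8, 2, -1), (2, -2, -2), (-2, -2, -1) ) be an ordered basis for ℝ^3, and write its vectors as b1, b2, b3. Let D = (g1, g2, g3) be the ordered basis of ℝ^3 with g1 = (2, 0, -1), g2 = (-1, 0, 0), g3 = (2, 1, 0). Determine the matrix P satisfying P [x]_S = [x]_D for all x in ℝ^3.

Take x = bj: its S-coordinates are the j-th standard unit vector, so P e_j — column j of P — equals [bj]_D.
b1 = g1 - 2g2 + 2g3, giving column 1 = (1, -2, 2); repeating for each j gives P = [[1, 2, 1], [-2, -2, 0], [2, -2, -2]].

[[1, 2, 1], [-2, -2, 0], [2, -2, -2]]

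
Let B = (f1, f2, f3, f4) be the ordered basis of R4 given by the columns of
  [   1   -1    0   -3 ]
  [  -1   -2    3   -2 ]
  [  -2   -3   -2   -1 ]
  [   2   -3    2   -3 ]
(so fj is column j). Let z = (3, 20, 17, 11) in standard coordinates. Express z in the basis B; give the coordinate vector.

[z]_B is the unique c with M c = z, where M has columns f1, ..., f4.
Row-reducing the augmented matrix [M | z] gives c = (-4, -4, 2, -1).
Check: -4f1 - 4f2 + 2f3 - f4 = (3, 20, 17, 11).

(-4, -4, 2, -1)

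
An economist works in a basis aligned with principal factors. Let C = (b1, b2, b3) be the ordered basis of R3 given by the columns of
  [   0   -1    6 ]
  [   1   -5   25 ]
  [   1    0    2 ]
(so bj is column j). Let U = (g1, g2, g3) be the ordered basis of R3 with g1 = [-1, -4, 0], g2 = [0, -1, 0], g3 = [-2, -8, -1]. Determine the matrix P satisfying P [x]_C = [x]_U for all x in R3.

[[2, 1, -2], [-1, 1, -1], [-1, 0, -2]]

Let M have columns bj and N have columns gj. Then for every x, N [x]_U = x = M [x]_C, so P = N^(-1) M.
Since det N = -1, N^(-1) has integer entries; multiplying gives P = [[2, 1, -2], [-1, 1, -1], [-1, 0, -2]].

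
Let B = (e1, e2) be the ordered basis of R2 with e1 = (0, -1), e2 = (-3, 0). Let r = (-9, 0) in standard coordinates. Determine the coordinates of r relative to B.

We seek scalars with c_1 e1 + c_2 e2 = r; equivalently solve M c = r where the columns of M are e1, e2.
System: 0c_1 - 3c_2 = -9, -c_1 + 0c_2 = 0; solving gives c_1 = 0, c_2 = 3.
Check: 0·e1 + 3e2 = (-9, 0).

(0, 3)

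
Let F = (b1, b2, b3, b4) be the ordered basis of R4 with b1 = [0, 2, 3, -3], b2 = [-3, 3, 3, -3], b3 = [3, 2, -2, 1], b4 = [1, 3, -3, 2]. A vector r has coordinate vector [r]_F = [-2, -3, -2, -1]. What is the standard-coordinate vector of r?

By definition r = -2b1 - 3b2 - 2b3 - b4.
Summing componentwise gives [2, -20, -8, 11].

[2, -20, -8, 11]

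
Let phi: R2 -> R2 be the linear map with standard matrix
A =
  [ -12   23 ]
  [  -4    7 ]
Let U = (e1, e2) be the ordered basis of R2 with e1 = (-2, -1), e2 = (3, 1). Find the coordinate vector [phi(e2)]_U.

(2, -3)

Compute phi(e2) = A e2 = (-13, -5) in standard coordinates.
Then write this in U-coordinates: solve for y in y_1 e1 + y_2 e2 = (-13, -5).
This gives y = (2, -3), which is column 2 of [phi]_U.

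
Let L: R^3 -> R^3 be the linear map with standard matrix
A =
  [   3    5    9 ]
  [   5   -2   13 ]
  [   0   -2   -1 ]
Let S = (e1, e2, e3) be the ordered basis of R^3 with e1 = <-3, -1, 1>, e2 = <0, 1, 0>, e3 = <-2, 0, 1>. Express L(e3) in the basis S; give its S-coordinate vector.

<-1, 2, 0>

Column 3 of [L]_S is the S-coordinate vector of L(e3).
In standard coordinates L(e3) = A e3 = <3, 3, -1>.
Converting to S: <3, 3, -1> = -e1 + 2e2 + 0·e3, so the coordinate vector is <-1, 2, 0>.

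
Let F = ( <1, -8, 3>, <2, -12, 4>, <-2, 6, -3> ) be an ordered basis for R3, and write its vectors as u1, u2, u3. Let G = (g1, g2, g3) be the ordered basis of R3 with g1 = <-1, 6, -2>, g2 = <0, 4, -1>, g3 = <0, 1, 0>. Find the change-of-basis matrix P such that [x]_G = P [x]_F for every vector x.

Column j of P is [uj]_G, since P maps F-coordinates to G-coordinates.
Expressing u1 in G: u1 = -g1 - g2 + 2g3, so column 1 of P is <-1, -1, 2>.
Doing the same for each uj gives P = [[-1, -2, 2], [-1, 0, -1], [2, 0, -2]].

[[-1, -2, 2], [-1, 0, -1], [2, 0, -2]]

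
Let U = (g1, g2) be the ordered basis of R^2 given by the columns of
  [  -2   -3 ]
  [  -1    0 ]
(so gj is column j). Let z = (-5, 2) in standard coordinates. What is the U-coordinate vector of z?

(-2, 3)

We seek scalars with c_1 g1 + c_2 g2 = z; equivalently solve M c = z where the columns of M are g1, g2.
System: -2c_1 - 3c_2 = -5, -c_1 + 0c_2 = 2; solving gives c_1 = -2, c_2 = 3.
Check: -2g1 + 3g2 = (-5, 2).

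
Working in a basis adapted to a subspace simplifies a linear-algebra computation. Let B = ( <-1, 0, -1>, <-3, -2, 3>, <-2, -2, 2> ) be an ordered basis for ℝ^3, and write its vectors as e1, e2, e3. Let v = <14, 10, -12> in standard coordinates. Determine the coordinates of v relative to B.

<-1, -3, -2>

[v]_B is the unique c with M c = v, where M has columns e1, ..., e3.
Gaussian elimination on [M | v] yields c = (-1, -3, -2).
Check: -e1 - 3e2 - 2e3 = <14, 10, -12>.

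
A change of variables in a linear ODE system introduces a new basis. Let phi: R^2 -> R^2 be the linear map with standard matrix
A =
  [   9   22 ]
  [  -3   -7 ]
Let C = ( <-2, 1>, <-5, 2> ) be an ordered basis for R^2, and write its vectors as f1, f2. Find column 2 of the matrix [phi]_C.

<3, -1>

Column 2 of [phi]_C is the C-coordinate vector of phi(f2).
In standard coordinates phi(f2) = A f2 = <-1, 1>.
Converting to C: <-1, 1> = 3f1 - f2, so the coordinate vector is <3, -1>.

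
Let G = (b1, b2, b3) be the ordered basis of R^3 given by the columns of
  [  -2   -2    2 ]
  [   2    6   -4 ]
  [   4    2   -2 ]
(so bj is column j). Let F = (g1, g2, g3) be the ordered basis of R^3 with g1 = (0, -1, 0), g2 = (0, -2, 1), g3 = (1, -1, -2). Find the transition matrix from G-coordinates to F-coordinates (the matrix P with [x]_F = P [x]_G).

[[0, 0, -2], [0, -2, 2], [-2, -2, 2]]

Take x = bj: its G-coordinates are the j-th standard unit vector, so P e_j — column j of P — equals [bj]_F.
b1 = 0·g1 + 0·g2 - 2g3, giving column 1 = (0, 0, -2); repeating for each j gives P = [[0, 0, -2], [0, -2, 2], [-2, -2, 2]].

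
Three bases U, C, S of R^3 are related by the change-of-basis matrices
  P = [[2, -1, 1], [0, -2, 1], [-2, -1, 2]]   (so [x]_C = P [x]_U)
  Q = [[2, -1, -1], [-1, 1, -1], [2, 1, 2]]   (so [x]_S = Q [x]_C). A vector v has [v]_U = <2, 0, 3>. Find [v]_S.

First [v]_C = P [v]_U = <7, 3, 2>.
Then [v]_S = Q [v]_C = <9, -6, 21>.

<9, -6, 21>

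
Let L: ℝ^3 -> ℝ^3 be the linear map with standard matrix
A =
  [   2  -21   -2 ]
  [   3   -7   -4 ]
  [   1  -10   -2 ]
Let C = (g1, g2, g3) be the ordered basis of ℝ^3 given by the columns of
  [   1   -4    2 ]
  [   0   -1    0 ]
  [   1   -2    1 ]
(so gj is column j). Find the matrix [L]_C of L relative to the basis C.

The j-th column of [L]_C is [L(gj)]_C.
L(g1) = A g1 = <0, -1, -1> = -2g1 + g2 + 3g3, so column 1 is <-2, 1, 3>.
Repeating for g2, g3 and assembling the columns gives [[-2, 3, -2], [1, -3, -2], [3, 1, -2]].

[[-2, 3, -2], [1, -3, -2], [3, 1, -2]]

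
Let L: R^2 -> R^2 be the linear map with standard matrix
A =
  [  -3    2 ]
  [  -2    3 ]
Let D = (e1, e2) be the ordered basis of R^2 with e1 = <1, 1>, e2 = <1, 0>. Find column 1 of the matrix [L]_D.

<1, -2>

Column 1 of [L]_D is the D-coordinate vector of L(e1).
In standard coordinates L(e1) = A e1 = <-1, 1>.
Converting to D: <-1, 1> = e1 - 2e2, so the coordinate vector is <1, -2>.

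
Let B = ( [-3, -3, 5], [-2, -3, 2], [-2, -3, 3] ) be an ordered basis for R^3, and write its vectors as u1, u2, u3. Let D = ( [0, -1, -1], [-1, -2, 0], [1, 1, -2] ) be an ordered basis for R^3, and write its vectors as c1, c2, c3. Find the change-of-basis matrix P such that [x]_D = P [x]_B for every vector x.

Column j of P is [uj]_D, since P maps B-coordinates to D-coordinates.
Expressing u1 in D: u1 = -c1 + c2 - 2c3, so column 1 of P is [-1, 1, -2].
Doing the same for each uj gives P = [[-1, 0, 1], [1, 1, 0], [-2, -1, -2]].

[[-1, 0, 1], [1, 1, 0], [-2, -1, -2]]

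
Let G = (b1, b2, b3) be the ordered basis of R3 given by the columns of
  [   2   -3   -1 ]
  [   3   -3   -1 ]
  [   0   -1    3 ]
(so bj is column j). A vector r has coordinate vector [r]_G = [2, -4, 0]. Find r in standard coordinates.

[16, 18, 4]

The coordinates say r = 2b1 - 4b2 + 0·b3; adding the scaled basis vectors gives [16, 18, 4].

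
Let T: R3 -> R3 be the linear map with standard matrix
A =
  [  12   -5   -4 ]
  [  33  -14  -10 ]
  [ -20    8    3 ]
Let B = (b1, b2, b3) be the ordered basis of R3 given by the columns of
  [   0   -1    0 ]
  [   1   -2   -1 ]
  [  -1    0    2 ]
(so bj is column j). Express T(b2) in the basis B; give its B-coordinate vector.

<2, 2, 3>

Compute T(b2) = A b2 = <-2, -5, 4> in standard coordinates.
Then write this in B-coordinates: solve for y in y_1 b1 + ... + y_3 b3 = <-2, -5, 4>.
This gives y = <2, 2, 3>, which is column 2 of [T]_B.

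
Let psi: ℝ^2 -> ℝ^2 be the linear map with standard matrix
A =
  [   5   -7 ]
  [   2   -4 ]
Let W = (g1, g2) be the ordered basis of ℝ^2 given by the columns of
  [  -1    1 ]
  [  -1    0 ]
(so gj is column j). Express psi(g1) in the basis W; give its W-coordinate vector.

(-2, 0)

Column 1 of [psi]_W is the W-coordinate vector of psi(g1).
In standard coordinates psi(g1) = A g1 = (2, 2).
Converting to W: (2, 2) = -2g1 + 0·g2, so the coordinate vector is (-2, 0).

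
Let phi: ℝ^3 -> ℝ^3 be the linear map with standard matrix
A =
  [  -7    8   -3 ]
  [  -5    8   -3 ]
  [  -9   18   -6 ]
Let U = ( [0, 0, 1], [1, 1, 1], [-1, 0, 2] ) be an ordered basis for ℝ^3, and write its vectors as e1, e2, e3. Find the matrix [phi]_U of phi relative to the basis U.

The j-th column of [phi]_U is [phi(ej)]_U.
phi(e1) = A e1 = [-3, -3, -6] = -3e1 - 3e2 + 0·e3, so column 1 is [-3, -3, 0].
Repeating for e2, e3 and assembling the columns gives [[-3, -1, 2], [-3, 0, -1], [0, 2, -2]].

[[-3, -1, 2], [-3, 0, -1], [0, 2, -2]]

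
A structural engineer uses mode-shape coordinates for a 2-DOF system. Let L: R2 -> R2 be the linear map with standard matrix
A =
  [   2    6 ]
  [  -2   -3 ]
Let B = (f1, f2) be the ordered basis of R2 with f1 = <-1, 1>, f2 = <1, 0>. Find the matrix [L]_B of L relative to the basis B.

Let P have columns f1, f2. Then [L]_B = P^(-1) A P.
Here det P = -1, so P^(-1) is integer; computing A P first and then P^(-1)(A P) gives [[-1, -2], [3, 0]].

[[-1, -2], [3, 0]]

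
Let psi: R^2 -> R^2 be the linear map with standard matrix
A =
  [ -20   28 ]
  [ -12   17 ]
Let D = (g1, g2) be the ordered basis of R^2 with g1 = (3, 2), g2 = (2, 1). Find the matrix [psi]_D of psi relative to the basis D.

[[0, -2], [-2, -3]]

With P the matrix whose columns are g1, g2, [psi]_D = P^(-1) A P.
Column by column: psi(g1) = A g1 = (-4, -2); its D-coordinates (0, -2) give column 1.
Continuing for each basis vector yields [psi]_D = [[0, -2], [-2, -3]].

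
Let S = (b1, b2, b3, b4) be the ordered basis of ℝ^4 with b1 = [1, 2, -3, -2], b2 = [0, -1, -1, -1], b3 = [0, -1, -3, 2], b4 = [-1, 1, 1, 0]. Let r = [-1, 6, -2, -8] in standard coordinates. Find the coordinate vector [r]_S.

We seek scalars with c_1 b1 + ... + c_4 b4 = r; equivalently solve M c = r where the columns of M are b1, ..., b4.
Solving this 4x4 system gives c = (2, 2, -1, 3).
Check: 2b1 + 2b2 - b3 + 3b4 = [-1, 6, -2, -8].

[2, 2, -1, 3]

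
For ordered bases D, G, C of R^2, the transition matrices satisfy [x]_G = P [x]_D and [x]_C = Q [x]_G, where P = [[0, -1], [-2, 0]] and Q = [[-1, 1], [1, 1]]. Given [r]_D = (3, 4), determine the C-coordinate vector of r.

(-2, -10)

First [r]_G = P [r]_D = (-4, -6).
Then [r]_C = Q [r]_G = (-2, -10).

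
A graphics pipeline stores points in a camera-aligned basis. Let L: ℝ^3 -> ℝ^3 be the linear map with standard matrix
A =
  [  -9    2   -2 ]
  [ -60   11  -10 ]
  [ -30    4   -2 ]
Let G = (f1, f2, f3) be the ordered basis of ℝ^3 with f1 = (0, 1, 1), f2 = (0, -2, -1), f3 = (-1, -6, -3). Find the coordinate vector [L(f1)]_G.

Column 1 of [L]_G is the G-coordinate vector of L(f1).
In standard coordinates L(f1) = A f1 = (0, 1, 2).
Converting to G: (0, 1, 2) = 3f1 + f2 + 0·f3, so the coordinate vector is (3, 1, 0).

(3, 1, 0)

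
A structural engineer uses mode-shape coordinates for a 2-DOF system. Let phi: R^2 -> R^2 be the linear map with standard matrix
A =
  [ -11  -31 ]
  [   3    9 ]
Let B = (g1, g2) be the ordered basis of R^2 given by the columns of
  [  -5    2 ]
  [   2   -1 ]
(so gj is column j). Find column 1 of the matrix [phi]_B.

<1, -1>

Column 1 of [phi]_B is the B-coordinate vector of phi(g1).
In standard coordinates phi(g1) = A g1 = <-7, 3>.
Converting to B: <-7, 3> = g1 - g2, so the coordinate vector is <1, -1>.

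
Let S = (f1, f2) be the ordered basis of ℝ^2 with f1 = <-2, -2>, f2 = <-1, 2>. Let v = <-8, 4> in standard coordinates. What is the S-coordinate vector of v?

Write v = c_1 f1 + c_2 f2 and solve for the c_i.
System: -2c_1 - c_2 = -8, -2c_1 + 2c_2 = 4; solving gives c_1 = 2, c_2 = 4.
Check: 2f1 + 4f2 = <-8, 4>.

<2, 4>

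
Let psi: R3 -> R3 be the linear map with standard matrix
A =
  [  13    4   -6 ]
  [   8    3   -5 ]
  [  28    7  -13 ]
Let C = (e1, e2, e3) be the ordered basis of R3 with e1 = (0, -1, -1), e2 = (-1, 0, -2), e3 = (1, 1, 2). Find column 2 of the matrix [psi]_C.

(0, 3, 2)

Column 2 of [psi]_C is the C-coordinate vector of psi(e2).
In standard coordinates psi(e2) = A e2 = (-1, 2, -2).
Converting to C: (-1, 2, -2) = 0·e1 + 3e2 + 2e3, so the coordinate vector is (0, 3, 2).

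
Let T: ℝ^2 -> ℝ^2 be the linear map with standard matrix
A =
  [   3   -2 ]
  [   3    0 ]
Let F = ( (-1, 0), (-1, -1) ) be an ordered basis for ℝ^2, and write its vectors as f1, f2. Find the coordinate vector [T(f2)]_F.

(-2, 3)

Column 2 of [T]_F is the F-coordinate vector of T(f2).
In standard coordinates T(f2) = A f2 = (-1, -3).
Converting to F: (-1, -3) = -2f1 + 3f2, so the coordinate vector is (-2, 3).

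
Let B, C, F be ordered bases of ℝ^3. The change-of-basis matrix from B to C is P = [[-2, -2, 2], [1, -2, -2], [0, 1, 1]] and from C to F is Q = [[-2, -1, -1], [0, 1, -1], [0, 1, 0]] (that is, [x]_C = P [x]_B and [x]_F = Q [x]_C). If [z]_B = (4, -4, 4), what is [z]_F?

Apply P to get C-coordinates (8, 4, 0), then Q to get F-coordinates.
The result is [z]_F = (-20, 4, 4).

(-20, 4, 4)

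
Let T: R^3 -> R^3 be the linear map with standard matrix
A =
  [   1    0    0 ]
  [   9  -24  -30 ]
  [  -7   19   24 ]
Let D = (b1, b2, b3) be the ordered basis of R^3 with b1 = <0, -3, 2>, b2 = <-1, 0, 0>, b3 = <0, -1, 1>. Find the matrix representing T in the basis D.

[[-3, 2, 1], [0, 1, 0], [-3, 3, 3]]

With P the matrix whose columns are b1, ..., b3, [T]_D = P^(-1) A P.
Column by column: T(b1) = A b1 = <0, 12, -9>; its D-coordinates <-3, 0, -3> give column 1.
Continuing for each basis vector yields [T]_D = [[-3, 2, 1], [0, 1, 0], [-3, 3, 3]].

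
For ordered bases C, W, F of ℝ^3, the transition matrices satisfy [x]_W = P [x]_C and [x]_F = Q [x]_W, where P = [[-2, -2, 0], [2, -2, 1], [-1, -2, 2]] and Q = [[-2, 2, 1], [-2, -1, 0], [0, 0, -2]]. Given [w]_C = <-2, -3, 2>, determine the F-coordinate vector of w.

<0, -24, -24>

Composing the changes, [w]_F = Q P [w]_C.
Q P = [[7, -2, 4], [2, 6, -1], [2, 4, -4]]; applying this to <-2, -3, 2> gives <0, -24, -24>.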